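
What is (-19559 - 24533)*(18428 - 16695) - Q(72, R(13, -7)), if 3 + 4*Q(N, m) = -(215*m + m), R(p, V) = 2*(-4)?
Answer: -305647469/4 ≈ -7.6412e+7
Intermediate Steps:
R(p, V) = -8
Q(N, m) = -3/4 - 54*m (Q(N, m) = -3/4 + (-(215*m + m))/4 = -3/4 + (-216*m)/4 = -3/4 - 54*m)
(-19559 - 24533)*(18428 - 16695) - Q(72, R(13, -7)) = (-19559 - 24533)*(18428 - 16695) - (-3/4 - 54*(-8)) = -44092*1733 - (-3/4 + 432) = -76411436 - 1*1725/4 = -76411436 - 1725/4 = -305647469/4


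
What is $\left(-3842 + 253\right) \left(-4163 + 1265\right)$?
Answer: $10400922$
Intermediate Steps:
$\left(-3842 + 253\right) \left(-4163 + 1265\right) = \left(-3589\right) \left(-2898\right) = 10400922$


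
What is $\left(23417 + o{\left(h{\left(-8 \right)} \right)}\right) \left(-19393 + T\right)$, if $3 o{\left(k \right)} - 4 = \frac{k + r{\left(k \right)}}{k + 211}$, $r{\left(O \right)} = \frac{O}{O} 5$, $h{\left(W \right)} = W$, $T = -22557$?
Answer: $- \frac{598280915900}{609} \approx -9.824 \cdot 10^{8}$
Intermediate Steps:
$r{\left(O \right)} = 5$ ($r{\left(O \right)} = 1 \cdot 5 = 5$)
$o{\left(k \right)} = \frac{4}{3} + \frac{5 + k}{3 \left(211 + k\right)}$ ($o{\left(k \right)} = \frac{4}{3} + \frac{\left(k + 5\right) \frac{1}{k + 211}}{3} = \frac{4}{3} + \frac{\left(5 + k\right) \frac{1}{211 + k}}{3} = \frac{4}{3} + \frac{\frac{1}{211 + k} \left(5 + k\right)}{3} = \frac{4}{3} + \frac{5 + k}{3 \left(211 + k\right)}$)
$\left(23417 + o{\left(h{\left(-8 \right)} \right)}\right) \left(-19393 + T\right) = \left(23417 + \frac{849 + 5 \left(-8\right)}{3 \left(211 - 8\right)}\right) \left(-19393 - 22557\right) = \left(23417 + \frac{849 - 40}{3 \cdot 203}\right) \left(-41950\right) = \left(23417 + \frac{1}{3} \cdot \frac{1}{203} \cdot 809\right) \left(-41950\right) = \left(23417 + \frac{809}{609}\right) \left(-41950\right) = \frac{14261762}{609} \left(-41950\right) = - \frac{598280915900}{609}$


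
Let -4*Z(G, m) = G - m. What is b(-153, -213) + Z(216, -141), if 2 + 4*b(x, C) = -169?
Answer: -132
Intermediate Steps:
b(x, C) = -171/4 (b(x, C) = -1/2 + (1/4)*(-169) = -1/2 - 169/4 = -171/4)
Z(G, m) = -G/4 + m/4 (Z(G, m) = -(G - m)/4 = -G/4 + m/4)
b(-153, -213) + Z(216, -141) = -171/4 + (-1/4*216 + (1/4)*(-141)) = -171/4 + (-54 - 141/4) = -171/4 - 357/4 = -132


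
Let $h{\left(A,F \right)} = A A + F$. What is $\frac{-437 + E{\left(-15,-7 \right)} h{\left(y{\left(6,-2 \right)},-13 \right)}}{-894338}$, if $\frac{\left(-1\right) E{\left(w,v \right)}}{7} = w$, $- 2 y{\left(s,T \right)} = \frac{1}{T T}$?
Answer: $\frac{115223}{57237632} \approx 0.0020131$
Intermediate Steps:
$y{\left(s,T \right)} = - \frac{1}{2 T^{2}}$ ($y{\left(s,T \right)} = - \frac{\frac{1}{T} \frac{1}{T}}{2} = - \frac{1}{2 T^{2}}$)
$E{\left(w,v \right)} = - 7 w$
$h{\left(A,F \right)} = F + A^{2}$ ($h{\left(A,F \right)} = A^{2} + F = F + A^{2}$)
$\frac{-437 + E{\left(-15,-7 \right)} h{\left(y{\left(6,-2 \right)},-13 \right)}}{-894338} = \frac{-437 + \left(-7\right) \left(-15\right) \left(-13 + \left(- \frac{1}{2 \cdot 4}\right)^{2}\right)}{-894338} = \left(-437 + 105 \left(-13 + \left(\left(- \frac{1}{2}\right) \frac{1}{4}\right)^{2}\right)\right) \left(- \frac{1}{894338}\right) = \left(-437 + 105 \left(-13 + \left(- \frac{1}{8}\right)^{2}\right)\right) \left(- \frac{1}{894338}\right) = \left(-437 + 105 \left(-13 + \frac{1}{64}\right)\right) \left(- \frac{1}{894338}\right) = \left(-437 + 105 \left(- \frac{831}{64}\right)\right) \left(- \frac{1}{894338}\right) = \left(-437 - \frac{87255}{64}\right) \left(- \frac{1}{894338}\right) = \left(- \frac{115223}{64}\right) \left(- \frac{1}{894338}\right) = \frac{115223}{57237632}$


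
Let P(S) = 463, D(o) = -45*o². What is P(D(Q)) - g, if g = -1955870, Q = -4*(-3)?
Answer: 1956333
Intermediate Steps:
Q = 12
P(D(Q)) - g = 463 - 1*(-1955870) = 463 + 1955870 = 1956333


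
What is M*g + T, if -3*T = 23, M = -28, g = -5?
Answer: 397/3 ≈ 132.33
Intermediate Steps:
T = -23/3 (T = -1/3*23 = -23/3 ≈ -7.6667)
M*g + T = -28*(-5) - 23/3 = 140 - 23/3 = 397/3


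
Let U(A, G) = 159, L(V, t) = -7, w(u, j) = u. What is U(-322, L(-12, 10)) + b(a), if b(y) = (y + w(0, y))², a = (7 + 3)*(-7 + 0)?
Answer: 5059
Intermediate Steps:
a = -70 (a = 10*(-7) = -70)
b(y) = y² (b(y) = (y + 0)² = y²)
U(-322, L(-12, 10)) + b(a) = 159 + (-70)² = 159 + 4900 = 5059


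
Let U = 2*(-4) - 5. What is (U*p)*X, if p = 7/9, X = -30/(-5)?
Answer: -182/3 ≈ -60.667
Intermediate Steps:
U = -13 (U = -8 - 5 = -13)
X = 6 (X = -30*(-⅕) = 6)
p = 7/9 (p = 7*(⅑) = 7/9 ≈ 0.77778)
(U*p)*X = -13*7/9*6 = -91/9*6 = -182/3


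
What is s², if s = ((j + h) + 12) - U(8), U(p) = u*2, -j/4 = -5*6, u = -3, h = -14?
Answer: 15376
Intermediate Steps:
j = 120 (j = -(-20)*6 = -4*(-30) = 120)
U(p) = -6 (U(p) = -3*2 = -6)
s = 124 (s = ((120 - 14) + 12) - 1*(-6) = (106 + 12) + 6 = 118 + 6 = 124)
s² = 124² = 15376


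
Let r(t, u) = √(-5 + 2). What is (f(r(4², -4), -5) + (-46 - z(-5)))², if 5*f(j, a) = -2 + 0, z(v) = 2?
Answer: 58564/25 ≈ 2342.6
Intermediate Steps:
r(t, u) = I*√3 (r(t, u) = √(-3) = I*√3)
f(j, a) = -⅖ (f(j, a) = (-2 + 0)/5 = (⅕)*(-2) = -⅖)
(f(r(4², -4), -5) + (-46 - z(-5)))² = (-⅖ + (-46 - 1*2))² = (-⅖ + (-46 - 2))² = (-⅖ - 48)² = (-242/5)² = 58564/25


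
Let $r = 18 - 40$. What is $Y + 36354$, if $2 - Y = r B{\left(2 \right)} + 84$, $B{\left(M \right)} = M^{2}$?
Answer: $36360$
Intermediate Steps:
$r = -22$ ($r = 18 - 40 = -22$)
$Y = 6$ ($Y = 2 - \left(- 22 \cdot 2^{2} + 84\right) = 2 - \left(\left(-22\right) 4 + 84\right) = 2 - \left(-88 + 84\right) = 2 - -4 = 2 + 4 = 6$)
$Y + 36354 = 6 + 36354 = 36360$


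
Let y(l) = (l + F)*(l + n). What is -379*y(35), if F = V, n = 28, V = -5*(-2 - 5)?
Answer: -1671390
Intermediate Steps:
V = 35 (V = -5*(-7) = 35)
F = 35
y(l) = (28 + l)*(35 + l) (y(l) = (l + 35)*(l + 28) = (35 + l)*(28 + l) = (28 + l)*(35 + l))
-379*y(35) = -379*(980 + 35² + 63*35) = -379*(980 + 1225 + 2205) = -379*4410 = -1671390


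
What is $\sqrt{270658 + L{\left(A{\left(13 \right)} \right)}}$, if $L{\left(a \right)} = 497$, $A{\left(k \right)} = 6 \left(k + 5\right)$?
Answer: $\sqrt{271155} \approx 520.73$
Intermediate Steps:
$A{\left(k \right)} = 30 + 6 k$ ($A{\left(k \right)} = 6 \left(5 + k\right) = 30 + 6 k$)
$\sqrt{270658 + L{\left(A{\left(13 \right)} \right)}} = \sqrt{270658 + 497} = \sqrt{271155}$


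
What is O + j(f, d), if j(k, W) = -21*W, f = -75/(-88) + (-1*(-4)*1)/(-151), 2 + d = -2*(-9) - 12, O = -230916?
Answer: -231000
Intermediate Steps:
d = 4 (d = -2 + (-2*(-9) - 12) = -2 + (18 - 12) = -2 + 6 = 4)
f = 10973/13288 (f = -75*(-1/88) + (4*1)*(-1/151) = 75/88 + 4*(-1/151) = 75/88 - 4/151 = 10973/13288 ≈ 0.82578)
O + j(f, d) = -230916 - 21*4 = -230916 - 84 = -231000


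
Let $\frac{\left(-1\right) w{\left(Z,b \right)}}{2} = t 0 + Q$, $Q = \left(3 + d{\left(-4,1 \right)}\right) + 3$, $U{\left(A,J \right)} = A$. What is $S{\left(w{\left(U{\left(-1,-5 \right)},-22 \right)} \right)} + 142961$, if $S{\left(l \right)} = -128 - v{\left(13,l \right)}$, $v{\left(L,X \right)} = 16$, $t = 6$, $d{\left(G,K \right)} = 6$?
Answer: $142817$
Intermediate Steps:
$Q = 12$ ($Q = \left(3 + 6\right) + 3 = 9 + 3 = 12$)
$w{\left(Z,b \right)} = -24$ ($w{\left(Z,b \right)} = - 2 \left(6 \cdot 0 + 12\right) = - 2 \left(0 + 12\right) = \left(-2\right) 12 = -24$)
$S{\left(l \right)} = -144$ ($S{\left(l \right)} = -128 - 16 = -144$)
$S{\left(w{\left(U{\left(-1,-5 \right)},-22 \right)} \right)} + 142961 = -144 + 142961 = 142817$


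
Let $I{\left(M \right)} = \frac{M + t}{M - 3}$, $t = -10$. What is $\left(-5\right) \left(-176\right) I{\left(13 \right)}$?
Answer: $264$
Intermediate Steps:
$I{\left(M \right)} = \frac{-10 + M}{-3 + M}$ ($I{\left(M \right)} = \frac{M - 10}{M - 3} = \frac{-10 + M}{-3 + M}$)
$\left(-5\right) \left(-176\right) I{\left(13 \right)} = \left(-5\right) \left(-176\right) \frac{-10 + 13}{-3 + 13} = 880 \cdot \frac{1}{10} \cdot 3 = 880 \cdot \frac{3}{10} = 264$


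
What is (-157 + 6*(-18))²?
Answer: 70225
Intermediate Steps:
(-157 + 6*(-18))² = (-157 - 108)² = (-265)² = 70225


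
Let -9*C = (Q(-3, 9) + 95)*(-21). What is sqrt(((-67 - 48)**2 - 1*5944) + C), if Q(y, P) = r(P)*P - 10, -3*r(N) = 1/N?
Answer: sqrt(67307)/3 ≈ 86.479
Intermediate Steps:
r(N) = -1/(3*N)
Q(y, P) = -31/3 (Q(y, P) = (-1/(3*P))*P - 10 = -1/3 - 10 = -31/3)
C = 1778/9 (C = -(-31/3 + 95)*(-21)/9 = -254*(-21)/27 = -1/9*(-1778) = 1778/9 ≈ 197.56)
sqrt(((-67 - 48)**2 - 1*5944) + C) = sqrt(((-67 - 48)**2 - 1*5944) + 1778/9) = sqrt(((-115)**2 - 5944) + 1778/9) = sqrt((13225 - 5944) + 1778/9) = sqrt(7281 + 1778/9) = sqrt(67307/9) = sqrt(67307)/3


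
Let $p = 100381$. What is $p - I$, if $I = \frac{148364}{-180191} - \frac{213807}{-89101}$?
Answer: $\frac{1611611552932498}{16055198291} \approx 1.0038 \cdot 10^{5}$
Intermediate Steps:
$I = \frac{25306716373}{16055198291}$ ($I = 148364 \left(- \frac{1}{180191}\right) - - \frac{213807}{89101} = - \frac{148364}{180191} + \frac{213807}{89101} = \frac{25306716373}{16055198291} \approx 1.5762$)
$p - I = 100381 - \frac{25306716373}{16055198291} = \frac{1611611552932498}{16055198291}$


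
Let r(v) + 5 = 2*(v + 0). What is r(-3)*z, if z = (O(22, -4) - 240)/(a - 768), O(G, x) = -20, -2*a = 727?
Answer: -5720/2263 ≈ -2.5276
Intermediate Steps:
a = -727/2 (a = -½*727 = -727/2 ≈ -363.50)
z = 520/2263 (z = (-20 - 240)/(-727/2 - 768) = -260/(-2263/2) = -260*(-2/2263) = 520/2263 ≈ 0.22978)
r(v) = -5 + 2*v (r(v) = -5 + 2*(v + 0) = -5 + 2*v)
r(-3)*z = (-5 + 2*(-3))*(520/2263) = (-5 - 6)*(520/2263) = -11*520/2263 = -5720/2263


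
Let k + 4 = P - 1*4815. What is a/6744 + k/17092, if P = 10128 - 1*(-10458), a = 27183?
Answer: 47578707/9605704 ≈ 4.9532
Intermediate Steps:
P = 20586 (P = 10128 + 10458 = 20586)
k = 15767 (k = -4 + (20586 - 1*4815) = -4 + (20586 - 4815) = -4 + 15771 = 15767)
a/6744 + k/17092 = 27183/6744 + 15767/17092 = 27183*(1/6744) + 15767*(1/17092) = 9061/2248 + 15767/17092 = 47578707/9605704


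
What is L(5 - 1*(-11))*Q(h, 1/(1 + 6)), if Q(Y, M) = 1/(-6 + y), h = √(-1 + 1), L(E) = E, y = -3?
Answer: -16/9 ≈ -1.7778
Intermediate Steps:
h = 0 (h = √0 = 0)
Q(Y, M) = -⅑ (Q(Y, M) = 1/(-6 - 3) = 1/(-9) = -⅑)
L(5 - 1*(-11))*Q(h, 1/(1 + 6)) = (5 - 1*(-11))*(-⅑) = (5 + 11)*(-⅑) = 16*(-⅑) = -16/9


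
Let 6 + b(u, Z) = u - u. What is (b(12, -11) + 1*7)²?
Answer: 1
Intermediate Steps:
b(u, Z) = -6 (b(u, Z) = -6 + (u - u) = -6 + 0 = -6)
(b(12, -11) + 1*7)² = (-6 + 1*7)² = (-6 + 7)² = 1² = 1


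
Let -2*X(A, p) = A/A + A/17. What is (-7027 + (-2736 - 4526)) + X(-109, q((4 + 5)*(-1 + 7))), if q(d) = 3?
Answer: -242867/17 ≈ -14286.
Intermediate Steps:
X(A, p) = -1/2 - A/34 (X(A, p) = -(A/A + A/17)/2 = -(1 + A*(1/17))/2 = -(1 + A/17)/2 = -1/2 - A/34)
(-7027 + (-2736 - 4526)) + X(-109, q((4 + 5)*(-1 + 7))) = (-7027 + (-2736 - 4526)) + (-1/2 - 1/34*(-109)) = (-7027 - 7262) + (-1/2 + 109/34) = -14289 + 46/17 = -242867/17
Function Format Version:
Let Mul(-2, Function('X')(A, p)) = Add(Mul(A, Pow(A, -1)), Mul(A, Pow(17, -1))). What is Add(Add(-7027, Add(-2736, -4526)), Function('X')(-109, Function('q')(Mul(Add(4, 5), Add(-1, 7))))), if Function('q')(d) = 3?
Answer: Rational(-242867, 17) ≈ -14286.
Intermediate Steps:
Function('X')(A, p) = Add(Rational(-1, 2), Mul(Rational(-1, 34), A)) (Function('X')(A, p) = Mul(Rational(-1, 2), Add(Mul(A, Pow(A, -1)), Mul(A, Pow(17, -1)))) = Mul(Rational(-1, 2), Add(1, Mul(A, Rational(1, 17)))) = Mul(Rational(-1, 2), Add(1, Mul(Rational(1, 17), A))) = Add(Rational(-1, 2), Mul(Rational(-1, 34), A)))
Add(Add(-7027, Add(-2736, -4526)), Function('X')(-109, Function('q')(Mul(Add(4, 5), Add(-1, 7))))) = Add(Add(-7027, Add(-2736, -4526)), Add(Rational(-1, 2), Mul(Rational(-1, 34), -109))) = Add(Add(-7027, -7262), Add(Rational(-1, 2), Rational(109, 34))) = Add(-14289, Rational(46, 17)) = Rational(-242867, 17)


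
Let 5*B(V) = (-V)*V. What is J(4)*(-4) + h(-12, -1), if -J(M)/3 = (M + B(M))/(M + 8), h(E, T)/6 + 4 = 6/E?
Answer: -131/5 ≈ -26.200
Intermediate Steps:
h(E, T) = -24 + 36/E (h(E, T) = -24 + 6*(6/E) = -24 + 36/E)
B(V) = -V²/5 (B(V) = ((-V)*V)/5 = (-V²)/5 = -V²/5)
J(M) = -3*(M - M²/5)/(8 + M) (J(M) = -3*(M - M²/5)/(M + 8) = -3*(M - M²/5)/(8 + M))
J(4)*(-4) + h(-12, -1) = ((⅗)*4*(-5 + 4)/(8 + 4))*(-4) + (-24 + 36/(-12)) = ((⅗)*4*(-1)/12)*(-4) + (-24 + 36*(-1/12)) = ((⅗)*4*(1/12)*(-1))*(-4) + (-24 - 3) = -⅕*(-4) - 27 = ⅘ - 27 = -131/5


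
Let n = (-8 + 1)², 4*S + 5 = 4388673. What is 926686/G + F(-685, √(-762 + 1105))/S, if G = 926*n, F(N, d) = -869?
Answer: 508344934278/24891427729 ≈ 20.422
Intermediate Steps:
S = 1097167 (S = -5/4 + (¼)*4388673 = -5/4 + 4388673/4 = 1097167)
n = 49 (n = (-7)² = 49)
G = 45374 (G = 926*49 = 45374)
926686/G + F(-685, √(-762 + 1105))/S = 926686/45374 - 869/1097167 = 926686*(1/45374) - 869*1/1097167 = 463343/22687 - 869/1097167 = 508344934278/24891427729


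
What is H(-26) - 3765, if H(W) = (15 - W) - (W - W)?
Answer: -3724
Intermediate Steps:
H(W) = 15 - W (H(W) = (15 - W) - 1*0 = (15 - W) + 0 = 15 - W)
H(-26) - 3765 = (15 - 1*(-26)) - 3765 = (15 + 26) - 3765 = 41 - 3765 = -3724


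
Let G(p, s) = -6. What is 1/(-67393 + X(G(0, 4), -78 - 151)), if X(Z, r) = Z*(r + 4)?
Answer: -1/66043 ≈ -1.5142e-5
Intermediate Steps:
X(Z, r) = Z*(4 + r)
1/(-67393 + X(G(0, 4), -78 - 151)) = 1/(-67393 - 6*(4 + (-78 - 151))) = 1/(-67393 - 6*(4 - 229)) = 1/(-67393 - 6*(-225)) = 1/(-67393 + 1350) = 1/(-66043) = -1/66043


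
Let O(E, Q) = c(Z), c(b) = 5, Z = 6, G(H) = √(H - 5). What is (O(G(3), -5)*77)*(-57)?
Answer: -21945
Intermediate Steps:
G(H) = √(-5 + H)
O(E, Q) = 5
(O(G(3), -5)*77)*(-57) = (5*77)*(-57) = 385*(-57) = -21945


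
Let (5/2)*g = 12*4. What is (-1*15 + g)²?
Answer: 441/25 ≈ 17.640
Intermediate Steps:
g = 96/5 (g = 2*(12*4)/5 = (⅖)*48 = 96/5 ≈ 19.200)
(-1*15 + g)² = (-1*15 + 96/5)² = (-15 + 96/5)² = (21/5)² = 441/25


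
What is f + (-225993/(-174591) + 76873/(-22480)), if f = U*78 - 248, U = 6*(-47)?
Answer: -29103906185741/1308268560 ≈ -22246.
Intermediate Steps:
U = -282
f = -22244 (f = -282*78 - 248 = -21996 - 248 = -22244)
f + (-225993/(-174591) + 76873/(-22480)) = -22244 + (-225993/(-174591) + 76873/(-22480)) = -22244 + (-225993*(-1/174591) + 76873*(-1/22480)) = -22244 + (75331/58197 - 76873/22480) = -22244 - 2780337101/1308268560 = -29103906185741/1308268560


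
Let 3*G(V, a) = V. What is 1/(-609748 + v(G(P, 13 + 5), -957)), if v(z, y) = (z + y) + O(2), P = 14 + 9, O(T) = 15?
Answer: -3/1832047 ≈ -1.6375e-6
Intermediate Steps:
P = 23
G(V, a) = V/3
v(z, y) = 15 + y + z (v(z, y) = (z + y) + 15 = (y + z) + 15 = 15 + y + z)
1/(-609748 + v(G(P, 13 + 5), -957)) = 1/(-609748 + (15 - 957 + (⅓)*23)) = 1/(-609748 + (15 - 957 + 23/3)) = 1/(-609748 - 2803/3) = 1/(-1832047/3) = -3/1832047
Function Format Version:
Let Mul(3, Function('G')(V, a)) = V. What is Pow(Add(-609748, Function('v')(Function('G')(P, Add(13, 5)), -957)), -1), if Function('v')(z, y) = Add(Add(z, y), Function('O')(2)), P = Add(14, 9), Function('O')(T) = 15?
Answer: Rational(-3, 1832047) ≈ -1.6375e-6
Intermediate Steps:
P = 23
Function('G')(V, a) = Mul(Rational(1, 3), V)
Function('v')(z, y) = Add(15, y, z) (Function('v')(z, y) = Add(Add(z, y), 15) = Add(Add(y, z), 15) = Add(15, y, z))
Pow(Add(-609748, Function('v')(Function('G')(P, Add(13, 5)), -957)), -1) = Pow(Add(-609748, Add(15, -957, Mul(Rational(1, 3), 23))), -1) = Pow(Add(-609748, Add(15, -957, Rational(23, 3))), -1) = Pow(Add(-609748, Rational(-2803, 3)), -1) = Pow(Rational(-1832047, 3), -1) = Rational(-3, 1832047)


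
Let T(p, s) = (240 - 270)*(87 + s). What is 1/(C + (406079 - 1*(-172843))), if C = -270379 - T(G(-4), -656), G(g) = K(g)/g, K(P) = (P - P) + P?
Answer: 1/291473 ≈ 3.4309e-6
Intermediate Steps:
K(P) = P (K(P) = 0 + P = P)
G(g) = 1 (G(g) = g/g = 1)
T(p, s) = -2610 - 30*s (T(p, s) = -30*(87 + s) = -2610 - 30*s)
C = -287449 (C = -270379 - (-2610 - 30*(-656)) = -270379 - (-2610 + 19680) = -270379 - 1*17070 = -270379 - 17070 = -287449)
1/(C + (406079 - 1*(-172843))) = 1/(-287449 + (406079 - 1*(-172843))) = 1/(-287449 + (406079 + 172843)) = 1/(-287449 + 578922) = 1/291473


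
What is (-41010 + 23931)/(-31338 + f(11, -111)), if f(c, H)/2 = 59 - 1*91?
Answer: 17079/31402 ≈ 0.54388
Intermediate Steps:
f(c, H) = -64 (f(c, H) = 2*(59 - 1*91) = 2*(59 - 91) = 2*(-32) = -64)
(-41010 + 23931)/(-31338 + f(11, -111)) = (-41010 + 23931)/(-31338 - 64) = -17079/(-31402) = -17079*(-1/31402) = 17079/31402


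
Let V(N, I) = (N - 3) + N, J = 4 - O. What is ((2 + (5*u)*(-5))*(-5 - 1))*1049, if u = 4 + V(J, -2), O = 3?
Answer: 459462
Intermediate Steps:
J = 1 (J = 4 - 1*3 = 4 - 3 = 1)
V(N, I) = -3 + 2*N (V(N, I) = (-3 + N) + N = -3 + 2*N)
u = 3 (u = 4 + (-3 + 2*1) = 4 + (-3 + 2) = 4 - 1 = 3)
((2 + (5*u)*(-5))*(-5 - 1))*1049 = ((2 + (5*3)*(-5))*(-5 - 1))*1049 = ((2 + 15*(-5))*(-6))*1049 = ((2 - 75)*(-6))*1049 = -73*(-6)*1049 = 438*1049 = 459462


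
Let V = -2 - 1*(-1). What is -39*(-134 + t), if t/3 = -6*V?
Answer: 4524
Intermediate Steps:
V = -1 (V = -2 + 1 = -1)
t = 18 (t = 3*(-6*(-1)) = 3*6 = 18)
-39*(-134 + t) = -39*(-134 + 18) = -39*(-116) = 4524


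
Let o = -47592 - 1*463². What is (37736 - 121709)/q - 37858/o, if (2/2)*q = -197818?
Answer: 29486644897/51820601098 ≈ 0.56901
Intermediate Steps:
o = -261961 (o = -47592 - 1*214369 = -47592 - 214369 = -261961)
q = -197818
(37736 - 121709)/q - 37858/o = (37736 - 121709)/(-197818) - 37858/(-261961) = -83973*(-1/197818) - 37858*(-1/261961) = 83973/197818 + 37858/261961 = 29486644897/51820601098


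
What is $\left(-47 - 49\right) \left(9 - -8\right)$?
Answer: $-1632$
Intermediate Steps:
$\left(-47 - 49\right) \left(9 - -8\right) = - 96 \left(9 + 8\right) = \left(-96\right) 17 = -1632$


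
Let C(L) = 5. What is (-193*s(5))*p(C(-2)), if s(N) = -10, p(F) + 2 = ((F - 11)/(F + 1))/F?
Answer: -4246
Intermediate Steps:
p(F) = -2 + (-11 + F)/(F*(1 + F)) (p(F) = -2 + ((F - 11)/(F + 1))/F = -2 + ((-11 + F)/(1 + F))/F = -2 + (-11 + F)/(F*(1 + F)))
(-193*s(5))*p(C(-2)) = (-193*(-10))*((-11 - 1*5 - 2*5²)/(5*(1 + 5))) = 1930*((⅕)*(-11 - 5 - 2*25)/6) = 1930*((⅕)*(⅙)*(-11 - 5 - 50)) = 1930*((⅕)*(⅙)*(-66)) = 1930*(-11/5) = -4246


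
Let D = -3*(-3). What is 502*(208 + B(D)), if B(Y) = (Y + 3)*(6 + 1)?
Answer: 146584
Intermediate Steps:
D = 9
B(Y) = 21 + 7*Y (B(Y) = (3 + Y)*7 = 21 + 7*Y)
502*(208 + B(D)) = 502*(208 + (21 + 7*9)) = 502*(208 + (21 + 63)) = 502*(208 + 84) = 502*292 = 146584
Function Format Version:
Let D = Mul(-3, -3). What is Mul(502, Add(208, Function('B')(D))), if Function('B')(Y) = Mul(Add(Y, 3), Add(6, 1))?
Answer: 146584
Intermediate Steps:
D = 9
Function('B')(Y) = Add(21, Mul(7, Y)) (Function('B')(Y) = Mul(Add(3, Y), 7) = Add(21, Mul(7, Y)))
Mul(502, Add(208, Function('B')(D))) = Mul(502, Add(208, Add(21, Mul(7, 9)))) = Mul(502, Add(208, Add(21, 63))) = Mul(502, Add(208, 84)) = Mul(502, 292) = 146584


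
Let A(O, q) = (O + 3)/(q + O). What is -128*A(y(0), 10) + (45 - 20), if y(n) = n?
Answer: -67/5 ≈ -13.400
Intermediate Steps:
A(O, q) = (3 + O)/(O + q)
-128*A(y(0), 10) + (45 - 20) = -128*(3 + 0)/(0 + 10) + (45 - 20) = -128*3/10 + 25 = -192/5 + 25 = -67/5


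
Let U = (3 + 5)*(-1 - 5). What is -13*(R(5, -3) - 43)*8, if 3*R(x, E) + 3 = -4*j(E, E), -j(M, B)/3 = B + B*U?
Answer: -54080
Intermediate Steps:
U = -48 (U = 8*(-6) = -48)
j(M, B) = 141*B (j(M, B) = -3*(B + B*(-48)) = -3*(B - 48*B) = -(-141)*B = 141*B)
R(x, E) = -1 - 188*E (R(x, E) = -1 + (-564*E)/3 = -1 - 188*E)
-13*(R(5, -3) - 43)*8 = -13*((-1 - 188*(-3)) - 43)*8 = -13*((-1 + 564) - 43)*8 = -13*(563 - 43)*8 = -13*520*8 = -6760*8 = -54080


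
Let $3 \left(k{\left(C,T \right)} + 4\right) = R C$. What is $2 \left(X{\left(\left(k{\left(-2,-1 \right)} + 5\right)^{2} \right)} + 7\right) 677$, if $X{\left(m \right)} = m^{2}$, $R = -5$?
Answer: $\frac{39439312}{81} \approx 4.8691 \cdot 10^{5}$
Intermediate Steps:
$k{\left(C,T \right)} = -4 - \frac{5 C}{3}$ ($k{\left(C,T \right)} = -4 + \frac{\left(-5\right) C}{3} = -4 - \frac{5 C}{3}$)
$2 \left(X{\left(\left(k{\left(-2,-1 \right)} + 5\right)^{2} \right)} + 7\right) 677 = 2 \left(\left(\left(\left(-4 - - \frac{10}{3}\right) + 5\right)^{2}\right)^{2} + 7\right) 677 = 2 \left(\left(\left(\left(-4 + \frac{10}{3}\right) + 5\right)^{2}\right)^{2} + 7\right) 677 = 2 \left(\left(\left(- \frac{2}{3} + 5\right)^{2}\right)^{2} + 7\right) 677 = 2 \left(\left(\left(\frac{13}{3}\right)^{2}\right)^{2} + 7\right) 677 = 2 \left(\left(\frac{169}{9}\right)^{2} + 7\right) 677 = 2 \left(\frac{28561}{81} + 7\right) 677 = 2 \cdot \frac{29128}{81} \cdot 677 = \frac{58256}{81} \cdot 677 = \frac{39439312}{81}$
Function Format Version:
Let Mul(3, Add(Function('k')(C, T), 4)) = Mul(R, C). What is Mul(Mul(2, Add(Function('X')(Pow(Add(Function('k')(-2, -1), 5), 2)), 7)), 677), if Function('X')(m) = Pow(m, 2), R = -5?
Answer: Rational(39439312, 81) ≈ 4.8691e+5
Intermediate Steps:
Function('k')(C, T) = Add(-4, Mul(Rational(-5, 3), C)) (Function('k')(C, T) = Add(-4, Mul(Rational(1, 3), Mul(-5, C))) = Add(-4, Mul(Rational(-5, 3), C)))
Mul(Mul(2, Add(Function('X')(Pow(Add(Function('k')(-2, -1), 5), 2)), 7)), 677) = Mul(Mul(2, Add(Pow(Pow(Add(Add(-4, Mul(Rational(-5, 3), -2)), 5), 2), 2), 7)), 677) = Mul(Mul(2, Add(Pow(Pow(Add(Add(-4, Rational(10, 3)), 5), 2), 2), 7)), 677) = Mul(Mul(2, Add(Pow(Pow(Add(Rational(-2, 3), 5), 2), 2), 7)), 677) = Mul(Mul(2, Add(Pow(Pow(Rational(13, 3), 2), 2), 7)), 677) = Mul(Mul(2, Add(Pow(Rational(169, 9), 2), 7)), 677) = Mul(Mul(2, Add(Rational(28561, 81), 7)), 677) = Mul(Mul(2, Rational(29128, 81)), 677) = Mul(Rational(58256, 81), 677) = Rational(39439312, 81)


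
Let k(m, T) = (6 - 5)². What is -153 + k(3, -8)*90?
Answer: -63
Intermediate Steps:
k(m, T) = 1 (k(m, T) = 1² = 1)
-153 + k(3, -8)*90 = -153 + 1*90 = -153 + 90 = -63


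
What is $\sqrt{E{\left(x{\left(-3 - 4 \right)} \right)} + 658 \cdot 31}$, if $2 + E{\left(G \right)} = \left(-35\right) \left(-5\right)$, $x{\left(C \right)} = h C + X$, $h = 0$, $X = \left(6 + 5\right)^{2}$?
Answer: $\sqrt{20571} \approx 143.43$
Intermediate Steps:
$X = 121$ ($X = 11^{2} = 121$)
$x{\left(C \right)} = 121$ ($x{\left(C \right)} = 0 C + 121 = 0 + 121 = 121$)
$E{\left(G \right)} = 173$ ($E{\left(G \right)} = -2 - -175 = -2 + 175 = 173$)
$\sqrt{E{\left(x{\left(-3 - 4 \right)} \right)} + 658 \cdot 31} = \sqrt{173 + 658 \cdot 31} = \sqrt{173 + 20398} = \sqrt{20571}$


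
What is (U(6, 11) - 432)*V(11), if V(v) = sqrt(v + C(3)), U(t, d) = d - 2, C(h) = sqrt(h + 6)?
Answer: -423*sqrt(14) ≈ -1582.7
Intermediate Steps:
C(h) = sqrt(6 + h)
U(t, d) = -2 + d
V(v) = sqrt(3 + v) (V(v) = sqrt(v + sqrt(6 + 3)) = sqrt(v + sqrt(9)) = sqrt(v + 3) = sqrt(3 + v))
(U(6, 11) - 432)*V(11) = ((-2 + 11) - 432)*sqrt(3 + 11) = (9 - 432)*sqrt(14) = -423*sqrt(14)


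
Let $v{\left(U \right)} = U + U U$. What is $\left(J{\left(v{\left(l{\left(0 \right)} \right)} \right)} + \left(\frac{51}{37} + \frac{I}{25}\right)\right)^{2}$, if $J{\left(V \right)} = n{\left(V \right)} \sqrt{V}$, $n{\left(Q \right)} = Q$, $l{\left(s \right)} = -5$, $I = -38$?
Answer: $\frac{6845017161}{855625} - \frac{2096 \sqrt{5}}{185} \approx 7974.7$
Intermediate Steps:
$v{\left(U \right)} = U + U^{2}$
$J{\left(V \right)} = V^{\frac{3}{2}}$ ($J{\left(V \right)} = V \sqrt{V} = V^{\frac{3}{2}}$)
$\left(J{\left(v{\left(l{\left(0 \right)} \right)} \right)} + \left(\frac{51}{37} + \frac{I}{25}\right)\right)^{2} = \left(\left(- 5 \left(1 - 5\right)\right)^{\frac{3}{2}} + \left(\frac{51}{37} - \frac{38}{25}\right)\right)^{2} = \left(\left(\left(-5\right) \left(-4\right)\right)^{\frac{3}{2}} + \left(51 \cdot \frac{1}{37} - \frac{38}{25}\right)\right)^{2} = \left(20^{\frac{3}{2}} + \left(\frac{51}{37} - \frac{38}{25}\right)\right)^{2} = \left(40 \sqrt{5} - \frac{131}{925}\right)^{2} = \left(- \frac{131}{925} + 40 \sqrt{5}\right)^{2}$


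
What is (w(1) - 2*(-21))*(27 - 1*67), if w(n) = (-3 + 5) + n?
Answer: -1800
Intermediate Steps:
w(n) = 2 + n
(w(1) - 2*(-21))*(27 - 1*67) = ((2 + 1) - 2*(-21))*(27 - 1*67) = (3 + 42)*(27 - 67) = 45*(-40) = -1800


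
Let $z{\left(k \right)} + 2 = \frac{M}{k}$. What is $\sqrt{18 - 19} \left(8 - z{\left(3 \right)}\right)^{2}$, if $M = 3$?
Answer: $81 i \approx 81.0 i$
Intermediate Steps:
$z{\left(k \right)} = -2 + \frac{3}{k}$
$\sqrt{18 - 19} \left(8 - z{\left(3 \right)}\right)^{2} = \sqrt{18 - 19} \left(8 - \left(-2 + \frac{3}{3}\right)\right)^{2} = \sqrt{-1} \left(8 - \left(-2 + 3 \cdot \frac{1}{3}\right)\right)^{2} = i \left(8 - \left(-2 + 1\right)\right)^{2} = i \left(8 - -1\right)^{2} = i \left(8 + 1\right)^{2} = i 9^{2} = i 81 = 81 i$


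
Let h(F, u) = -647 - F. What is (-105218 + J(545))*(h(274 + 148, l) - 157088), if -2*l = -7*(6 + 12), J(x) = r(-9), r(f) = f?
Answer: 16642386639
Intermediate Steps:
J(x) = -9
l = 63 (l = -(-7)*(6 + 12)/2 = -(-7)*18/2 = -1/2*(-126) = 63)
(-105218 + J(545))*(h(274 + 148, l) - 157088) = (-105218 - 9)*((-647 - (274 + 148)) - 157088) = -105227*((-647 - 1*422) - 157088) = -105227*((-647 - 422) - 157088) = -105227*(-1069 - 157088) = -105227*(-158157) = 16642386639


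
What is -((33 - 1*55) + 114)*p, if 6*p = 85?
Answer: -3910/3 ≈ -1303.3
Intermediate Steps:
p = 85/6 (p = (⅙)*85 = 85/6 ≈ 14.167)
-((33 - 1*55) + 114)*p = -((33 - 1*55) + 114)*85/6 = -((33 - 55) + 114)*85/6 = -(-22 + 114)*85/6 = -92*85/6 = -1*3910/3 = -3910/3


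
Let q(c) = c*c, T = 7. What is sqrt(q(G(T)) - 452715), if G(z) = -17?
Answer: I*sqrt(452426) ≈ 672.63*I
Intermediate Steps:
q(c) = c**2
sqrt(q(G(T)) - 452715) = sqrt((-17)**2 - 452715) = sqrt(289 - 452715) = sqrt(-452426) = I*sqrt(452426)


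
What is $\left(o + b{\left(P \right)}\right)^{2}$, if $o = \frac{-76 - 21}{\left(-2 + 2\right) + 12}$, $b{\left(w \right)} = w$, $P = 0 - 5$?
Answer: $\frac{24649}{144} \approx 171.17$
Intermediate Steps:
$P = -5$
$o = - \frac{97}{12}$ ($o = - \frac{97}{0 + 12} = - \frac{97}{12} \approx -8.0833$)
$\left(o + b{\left(P \right)}\right)^{2} = \left(- \frac{97}{12} - 5\right)^{2} = \left(- \frac{157}{12}\right)^{2} = \frac{24649}{144}$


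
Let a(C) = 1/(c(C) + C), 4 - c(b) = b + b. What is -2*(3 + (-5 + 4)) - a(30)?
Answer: -103/26 ≈ -3.9615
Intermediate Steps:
c(b) = 4 - 2*b (c(b) = 4 - (b + b) = 4 - 2*b)
a(C) = 1/(4 - C) (a(C) = 1/((4 - 2*C) + C) = 1/(4 - C))
-2*(3 + (-5 + 4)) - a(30) = -2*(3 + (-5 + 4)) - 1/(4 - 1*30) = -2*(3 - 1) - 1/(4 - 30) = -2*2 - 1/(-26) = -2*2 - 1*(-1/26) = -4 + 1/26 = -103/26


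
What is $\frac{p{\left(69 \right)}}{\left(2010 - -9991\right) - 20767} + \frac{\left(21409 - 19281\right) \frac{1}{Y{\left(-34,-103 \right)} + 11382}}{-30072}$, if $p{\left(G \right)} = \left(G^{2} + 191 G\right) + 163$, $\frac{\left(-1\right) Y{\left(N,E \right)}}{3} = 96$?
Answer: $- \frac{5991586519}{2901291786} \approx -2.0651$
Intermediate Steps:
$Y{\left(N,E \right)} = -288$ ($Y{\left(N,E \right)} = \left(-3\right) 96 = -288$)
$p{\left(G \right)} = 163 + G^{2} + 191 G$
$\frac{p{\left(69 \right)}}{\left(2010 - -9991\right) - 20767} + \frac{\left(21409 - 19281\right) \frac{1}{Y{\left(-34,-103 \right)} + 11382}}{-30072} = \frac{163 + 69^{2} + 191 \cdot 69}{\left(2010 - -9991\right) - 20767} + \frac{\left(21409 - 19281\right) \frac{1}{-288 + 11382}}{-30072} = \frac{163 + 4761 + 13179}{\left(2010 + 9991\right) - 20767} + \frac{2128}{11094} \left(- \frac{1}{30072}\right) = \frac{18103}{12001 - 20767} + 2128 \cdot \frac{1}{11094} \left(- \frac{1}{30072}\right) = \frac{18103}{-8766} + \frac{1064}{5547} \left(- \frac{1}{30072}\right) = 18103 \left(- \frac{1}{8766}\right) - \frac{19}{2978739} = - \frac{18103}{8766} - \frac{19}{2978739} = - \frac{5991586519}{2901291786}$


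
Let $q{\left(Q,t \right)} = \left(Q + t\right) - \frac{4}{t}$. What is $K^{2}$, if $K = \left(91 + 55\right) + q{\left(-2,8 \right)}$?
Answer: $\frac{91809}{4} \approx 22952.0$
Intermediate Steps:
$q{\left(Q,t \right)} = Q + t - \frac{4}{t}$
$K = \frac{303}{2}$ ($K = \left(91 + 55\right) - \left(-6 + \frac{1}{2}\right) = 146 - - \frac{11}{2} = 146 + \frac{11}{2} = \frac{303}{2} \approx 151.5$)
$K^{2} = \left(\frac{303}{2}\right)^{2} = \frac{91809}{4}$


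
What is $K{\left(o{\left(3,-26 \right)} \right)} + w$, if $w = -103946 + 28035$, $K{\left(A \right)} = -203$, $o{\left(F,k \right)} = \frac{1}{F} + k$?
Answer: $-76114$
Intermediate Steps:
$o{\left(F,k \right)} = k + \frac{1}{F}$
$w = -75911$
$K{\left(o{\left(3,-26 \right)} \right)} + w = -203 - 75911 = -76114$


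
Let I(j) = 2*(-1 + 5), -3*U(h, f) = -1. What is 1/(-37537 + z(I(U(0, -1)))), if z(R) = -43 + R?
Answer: -1/37572 ≈ -2.6616e-5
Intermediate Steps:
U(h, f) = ⅓ (U(h, f) = -⅓*(-1) = ⅓)
I(j) = 8 (I(j) = 2*4 = 8)
1/(-37537 + z(I(U(0, -1)))) = 1/(-37537 + (-43 + 8)) = 1/(-37537 - 35) = 1/(-37572) = -1/37572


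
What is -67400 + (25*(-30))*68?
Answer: -118400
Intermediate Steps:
-67400 + (25*(-30))*68 = -67400 - 750*68 = -67400 - 51000 = -118400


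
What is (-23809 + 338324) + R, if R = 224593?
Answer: 539108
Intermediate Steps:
(-23809 + 338324) + R = (-23809 + 338324) + 224593 = 314515 + 224593 = 539108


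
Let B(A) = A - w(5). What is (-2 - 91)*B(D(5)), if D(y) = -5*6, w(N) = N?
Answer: 3255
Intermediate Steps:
D(y) = -30
B(A) = -5 + A (B(A) = A - 1*5 = A - 5 = -5 + A)
(-2 - 91)*B(D(5)) = (-2 - 91)*(-5 - 30) = -93*(-35) = 3255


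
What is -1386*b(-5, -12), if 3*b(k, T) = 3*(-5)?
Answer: 6930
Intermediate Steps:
b(k, T) = -5 (b(k, T) = (3*(-5))/3 = (1/3)*(-15) = -5)
-1386*b(-5, -12) = -1386*(-5) = 6930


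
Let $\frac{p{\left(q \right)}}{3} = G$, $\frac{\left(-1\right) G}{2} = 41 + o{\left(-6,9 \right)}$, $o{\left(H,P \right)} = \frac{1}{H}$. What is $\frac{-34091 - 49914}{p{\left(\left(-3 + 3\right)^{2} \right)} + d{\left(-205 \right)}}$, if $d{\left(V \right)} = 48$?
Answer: $\frac{84005}{197} \approx 426.42$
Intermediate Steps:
$G = - \frac{245}{3}$ ($G = - 2 \left(41 + \frac{1}{-6}\right) = - 2 \left(41 - \frac{1}{6}\right) = \left(-2\right) \frac{245}{6} = - \frac{245}{3} \approx -81.667$)
$p{\left(q \right)} = -245$ ($p{\left(q \right)} = 3 \left(- \frac{245}{3}\right) = -245$)
$\frac{-34091 - 49914}{p{\left(\left(-3 + 3\right)^{2} \right)} + d{\left(-205 \right)}} = \frac{-34091 - 49914}{-245 + 48} = - \frac{84005}{-197} = \left(-84005\right) \left(- \frac{1}{197}\right) = \frac{84005}{197}$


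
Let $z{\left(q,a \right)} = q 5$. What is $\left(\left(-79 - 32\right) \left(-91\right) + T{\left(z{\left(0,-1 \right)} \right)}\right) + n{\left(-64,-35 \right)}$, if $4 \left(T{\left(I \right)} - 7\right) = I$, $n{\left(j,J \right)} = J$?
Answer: $10073$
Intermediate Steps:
$z{\left(q,a \right)} = 5 q$
$T{\left(I \right)} = 7 + \frac{I}{4}$
$\left(\left(-79 - 32\right) \left(-91\right) + T{\left(z{\left(0,-1 \right)} \right)}\right) + n{\left(-64,-35 \right)} = \left(\left(-79 - 32\right) \left(-91\right) + \left(7 + \frac{5 \cdot 0}{4}\right)\right) - 35 = \left(\left(-111\right) \left(-91\right) + \left(7 + \frac{1}{4} \cdot 0\right)\right) - 35 = \left(10101 + \left(7 + 0\right)\right) - 35 = \left(10101 + 7\right) - 35 = 10108 - 35 = 10073$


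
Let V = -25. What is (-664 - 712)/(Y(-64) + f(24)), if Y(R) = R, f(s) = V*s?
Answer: 172/83 ≈ 2.0723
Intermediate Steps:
f(s) = -25*s
(-664 - 712)/(Y(-64) + f(24)) = (-664 - 712)/(-64 - 25*24) = -1376/(-64 - 600) = -1376/(-664) = -1376*(-1/664) = 172/83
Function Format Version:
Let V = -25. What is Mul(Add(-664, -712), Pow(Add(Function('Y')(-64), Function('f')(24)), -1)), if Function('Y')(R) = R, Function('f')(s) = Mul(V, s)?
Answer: Rational(172, 83) ≈ 2.0723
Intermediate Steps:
Function('f')(s) = Mul(-25, s)
Mul(Add(-664, -712), Pow(Add(Function('Y')(-64), Function('f')(24)), -1)) = Mul(Add(-664, -712), Pow(Add(-64, Mul(-25, 24)), -1)) = Mul(-1376, Pow(Add(-64, -600), -1)) = Mul(-1376, Pow(-664, -1)) = Mul(-1376, Rational(-1, 664)) = Rational(172, 83)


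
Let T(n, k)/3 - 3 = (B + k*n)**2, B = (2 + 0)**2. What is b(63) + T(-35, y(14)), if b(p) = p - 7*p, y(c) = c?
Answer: 708219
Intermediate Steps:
B = 4 (B = 2**2 = 4)
b(p) = -6*p
T(n, k) = 9 + 3*(4 + k*n)**2
b(63) + T(-35, y(14)) = -6*63 + (9 + 3*(4 + 14*(-35))**2) = -378 + (9 + 3*(4 - 490)**2) = -378 + (9 + 3*(-486)**2) = -378 + (9 + 3*236196) = -378 + (9 + 708588) = -378 + 708597 = 708219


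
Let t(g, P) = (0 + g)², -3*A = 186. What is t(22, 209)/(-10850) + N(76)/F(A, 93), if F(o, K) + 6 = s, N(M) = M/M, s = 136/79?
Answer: -510371/1833650 ≈ -0.27834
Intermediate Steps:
s = 136/79 (s = 136*(1/79) = 136/79 ≈ 1.7215)
A = -62 (A = -⅓*186 = -62)
N(M) = 1
F(o, K) = -338/79 (F(o, K) = -6 + 136/79 = -338/79)
t(g, P) = g²
t(22, 209)/(-10850) + N(76)/F(A, 93) = 22²/(-10850) + 1/(-338/79) = 484*(-1/10850) + 1*(-79/338) = -242/5425 - 79/338 = -510371/1833650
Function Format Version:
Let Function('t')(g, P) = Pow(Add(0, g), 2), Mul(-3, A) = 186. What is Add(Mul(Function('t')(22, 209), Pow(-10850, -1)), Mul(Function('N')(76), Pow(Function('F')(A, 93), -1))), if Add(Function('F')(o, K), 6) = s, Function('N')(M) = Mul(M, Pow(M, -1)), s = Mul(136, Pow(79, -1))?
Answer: Rational(-510371, 1833650) ≈ -0.27834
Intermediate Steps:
s = Rational(136, 79) (s = Mul(136, Rational(1, 79)) = Rational(136, 79) ≈ 1.7215)
A = -62 (A = Mul(Rational(-1, 3), 186) = -62)
Function('N')(M) = 1
Function('F')(o, K) = Rational(-338, 79) (Function('F')(o, K) = Add(-6, Rational(136, 79)) = Rational(-338, 79))
Function('t')(g, P) = Pow(g, 2)
Add(Mul(Function('t')(22, 209), Pow(-10850, -1)), Mul(Function('N')(76), Pow(Function('F')(A, 93), -1))) = Add(Mul(Pow(22, 2), Pow(-10850, -1)), Mul(1, Pow(Rational(-338, 79), -1))) = Add(Mul(484, Rational(-1, 10850)), Mul(1, Rational(-79, 338))) = Add(Rational(-242, 5425), Rational(-79, 338)) = Rational(-510371, 1833650)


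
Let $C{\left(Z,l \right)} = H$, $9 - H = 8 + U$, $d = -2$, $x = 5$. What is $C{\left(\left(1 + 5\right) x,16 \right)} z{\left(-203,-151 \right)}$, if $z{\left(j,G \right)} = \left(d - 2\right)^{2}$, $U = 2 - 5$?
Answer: $64$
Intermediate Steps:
$U = -3$ ($U = 2 - 5 = -3$)
$z{\left(j,G \right)} = 16$ ($z{\left(j,G \right)} = \left(-2 - 2\right)^{2} = \left(-4\right)^{2} = 16$)
$H = 4$ ($H = 9 - \left(8 - 3\right) = 9 - 5 = 4$)
$C{\left(Z,l \right)} = 4$
$C{\left(\left(1 + 5\right) x,16 \right)} z{\left(-203,-151 \right)} = 4 \cdot 16 = 64$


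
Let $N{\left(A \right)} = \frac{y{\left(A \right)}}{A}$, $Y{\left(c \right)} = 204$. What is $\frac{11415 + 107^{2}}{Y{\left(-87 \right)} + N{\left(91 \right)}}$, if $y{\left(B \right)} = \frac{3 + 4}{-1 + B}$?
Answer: $\frac{26750880}{238681} \approx 112.08$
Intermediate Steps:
$y{\left(B \right)} = \frac{7}{-1 + B}$
$N{\left(A \right)} = \frac{7}{A \left(-1 + A\right)}$ ($N{\left(A \right)} = \frac{7 \frac{1}{-1 + A}}{A} = \frac{7}{A \left(-1 + A\right)}$)
$\frac{11415 + 107^{2}}{Y{\left(-87 \right)} + N{\left(91 \right)}} = \frac{11415 + 107^{2}}{204 + \frac{7}{91 \left(-1 + 91\right)}} = \frac{11415 + 11449}{204 + 7 \cdot \frac{1}{91} \cdot \frac{1}{90}} = \frac{22864}{204 + 7 \cdot \frac{1}{91} \cdot \frac{1}{90}} = \frac{22864}{204 + \frac{1}{1170}} = \frac{22864}{\frac{238681}{1170}} = 22864 \cdot \frac{1170}{238681} = \frac{26750880}{238681}$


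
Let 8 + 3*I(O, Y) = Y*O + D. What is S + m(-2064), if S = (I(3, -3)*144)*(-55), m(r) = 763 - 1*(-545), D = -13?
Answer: 80508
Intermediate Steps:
I(O, Y) = -7 + O*Y/3 (I(O, Y) = -8/3 + (Y*O - 13)/3 = -8/3 + (O*Y - 13)/3 = -8/3 + (-13 + O*Y)/3 = -8/3 + (-13/3 + O*Y/3) = -7 + O*Y/3)
m(r) = 1308 (m(r) = 763 + 545 = 1308)
S = 79200 (S = ((-7 + (1/3)*3*(-3))*144)*(-55) = ((-7 - 3)*144)*(-55) = -10*144*(-55) = -1440*(-55) = 79200)
S + m(-2064) = 79200 + 1308 = 80508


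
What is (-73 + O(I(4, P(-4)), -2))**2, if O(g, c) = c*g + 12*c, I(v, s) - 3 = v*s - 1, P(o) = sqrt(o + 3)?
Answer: 10137 + 1616*I ≈ 10137.0 + 1616.0*I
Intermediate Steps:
P(o) = sqrt(3 + o)
I(v, s) = 2 + s*v (I(v, s) = 3 + (v*s - 1) = 3 + (s*v - 1) = 3 + (-1 + s*v) = 2 + s*v)
O(g, c) = 12*c + c*g
(-73 + O(I(4, P(-4)), -2))**2 = (-73 - 2*(12 + (2 + sqrt(3 - 4)*4)))**2 = (-73 - 2*(12 + (2 + sqrt(-1)*4)))**2 = (-73 - 2*(12 + (2 + I*4)))**2 = (-73 - 2*(12 + (2 + 4*I)))**2 = (-73 - 2*(14 + 4*I))**2 = (-73 + (-28 - 8*I))**2 = (-101 - 8*I)**2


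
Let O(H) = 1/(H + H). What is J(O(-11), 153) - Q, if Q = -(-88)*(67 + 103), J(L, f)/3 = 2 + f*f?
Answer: 55273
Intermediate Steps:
O(H) = 1/(2*H)
J(L, f) = 6 + 3*f**2 (J(L, f) = 3*(2 + f*f) = 3*(2 + f**2) = 6 + 3*f**2)
Q = 14960 (Q = -(-88)*170 = -1*(-14960) = 14960)
J(O(-11), 153) - Q = (6 + 3*153**2) - 1*14960 = (6 + 3*23409) - 14960 = (6 + 70227) - 14960 = 70233 - 14960 = 55273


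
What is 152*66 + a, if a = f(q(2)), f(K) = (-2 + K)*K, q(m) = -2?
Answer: 10040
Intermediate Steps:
f(K) = K*(-2 + K)
a = 8 (a = -2*(-2 - 2) = -2*(-4) = 8)
152*66 + a = 152*66 + 8 = 10032 + 8 = 10040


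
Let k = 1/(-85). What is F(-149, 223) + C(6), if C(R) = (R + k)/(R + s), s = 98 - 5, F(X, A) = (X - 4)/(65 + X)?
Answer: 443417/235620 ≈ 1.8819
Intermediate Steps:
k = -1/85 ≈ -0.011765
F(X, A) = (-4 + X)/(65 + X)
s = 93
C(R) = (-1/85 + R)/(93 + R) (C(R) = (R - 1/85)/(R + 93) = (-1/85 + R)/(93 + R))
F(-149, 223) + C(6) = (-4 - 149)/(65 - 149) + (-1/85 + 6)/(93 + 6) = -153/(-84) + (509/85)/99 = -1/84*(-153) + (1/99)*(509/85) = 51/28 + 509/8415 = 443417/235620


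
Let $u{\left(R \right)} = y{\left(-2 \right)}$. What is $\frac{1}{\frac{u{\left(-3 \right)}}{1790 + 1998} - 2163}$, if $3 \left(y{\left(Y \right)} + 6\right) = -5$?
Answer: $- \frac{11364}{24580355} \approx -0.00046232$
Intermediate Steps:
$y{\left(Y \right)} = - \frac{23}{3}$ ($y{\left(Y \right)} = -6 + \frac{1}{3} \left(-5\right) = -6 - \frac{5}{3} = - \frac{23}{3}$)
$u{\left(R \right)} = - \frac{23}{3}$
$\frac{1}{\frac{u{\left(-3 \right)}}{1790 + 1998} - 2163} = \frac{1}{\frac{1}{1790 + 1998} \left(- \frac{23}{3}\right) - 2163} = \frac{1}{\frac{1}{3788} \left(- \frac{23}{3}\right) - 2163} = \frac{1}{- \frac{23}{11364} - 2163} = \frac{1}{- \frac{24580355}{11364}} = - \frac{11364}{24580355}$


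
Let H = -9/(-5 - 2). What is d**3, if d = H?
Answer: 729/343 ≈ 2.1254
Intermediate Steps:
H = 9/7 (H = -9/(-7) = -9*(-1/7) = 9/7 ≈ 1.2857)
d = 9/7 ≈ 1.2857
d**3 = (9/7)**3 = 729/343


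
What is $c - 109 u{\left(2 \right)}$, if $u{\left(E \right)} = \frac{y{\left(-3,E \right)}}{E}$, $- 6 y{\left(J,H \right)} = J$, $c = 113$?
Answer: $\frac{343}{4} \approx 85.75$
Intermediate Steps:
$y{\left(J,H \right)} = - \frac{J}{6}$
$u{\left(E \right)} = \frac{1}{2 E}$ ($u{\left(E \right)} = \frac{\left(- \frac{1}{6}\right) \left(-3\right)}{E} = \frac{1}{2 E}$)
$c - 109 u{\left(2 \right)} = 113 - 109 \frac{1}{2 \cdot 2} = 113 - 109 \cdot \frac{1}{2} \cdot \frac{1}{2} = 113 - \frac{109}{4} = \frac{343}{4}$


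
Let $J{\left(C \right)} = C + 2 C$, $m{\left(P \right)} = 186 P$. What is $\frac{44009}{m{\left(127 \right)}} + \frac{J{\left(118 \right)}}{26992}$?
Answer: $\frac{299063279}{159401256} \approx 1.8762$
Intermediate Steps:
$J{\left(C \right)} = 3 C$
$\frac{44009}{m{\left(127 \right)}} + \frac{J{\left(118 \right)}}{26992} = \frac{44009}{186 \cdot 127} + \frac{3 \cdot 118}{26992} = \frac{44009}{23622} + 354 \cdot \frac{1}{26992} = 44009 \cdot \frac{1}{23622} + \frac{177}{13496} = \frac{44009}{23622} + \frac{177}{13496} = \frac{299063279}{159401256}$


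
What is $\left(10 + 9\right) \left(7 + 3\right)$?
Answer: $190$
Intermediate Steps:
$\left(10 + 9\right) \left(7 + 3\right) = 19 \cdot 10 = 190$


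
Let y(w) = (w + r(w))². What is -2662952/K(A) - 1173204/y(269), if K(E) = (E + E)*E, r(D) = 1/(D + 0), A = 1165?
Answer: -30548125929267961/1776695420248225 ≈ -17.194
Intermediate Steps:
r(D) = 1/D
K(E) = 2*E² (K(E) = (2*E)*E = 2*E²)
y(w) = (w + 1/w)²
-2662952/K(A) - 1173204/y(269) = -2662952/(2*1165²) - 1173204*72361/(1 + 269²)² = -2662952/(2*1357225) - 1173204*72361/(1 + 72361)² = -2662952/2714450 - 1173204/((1/72361)*72362²) = -2662952*1/2714450 - 1173204/((1/72361)*5236259044) = -1331476/1357225 - 1173204/5236259044/72361 = -1331476/1357225 - 1173204*72361/5236259044 = -1331476/1357225 - 21223553661/1309064761 = -30548125929267961/1776695420248225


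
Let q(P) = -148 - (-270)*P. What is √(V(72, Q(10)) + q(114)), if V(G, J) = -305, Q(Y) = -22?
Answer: √30327 ≈ 174.15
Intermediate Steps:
q(P) = -148 + 270*P
√(V(72, Q(10)) + q(114)) = √(-305 + (-148 + 270*114)) = √(-305 + (-148 + 30780)) = √(-305 + 30632) = √30327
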